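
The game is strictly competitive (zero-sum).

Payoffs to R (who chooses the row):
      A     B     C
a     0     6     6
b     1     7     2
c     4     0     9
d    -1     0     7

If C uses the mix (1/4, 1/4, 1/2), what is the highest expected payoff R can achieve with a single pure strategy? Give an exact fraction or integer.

11/2

a: (0)·(1/4) + (6)·(1/4) + (6)·(1/2) = 9/2.
b: (1)·(1/4) + (7)·(1/4) + (2)·(1/2) = 3.
c: (4)·(1/4) + (0)·(1/4) + (9)·(1/2) = 11/2.
d: (-1)·(1/4) + (0)·(1/4) + (7)·(1/2) = 13/4.
The best pure response is c with expected payoff 11/2.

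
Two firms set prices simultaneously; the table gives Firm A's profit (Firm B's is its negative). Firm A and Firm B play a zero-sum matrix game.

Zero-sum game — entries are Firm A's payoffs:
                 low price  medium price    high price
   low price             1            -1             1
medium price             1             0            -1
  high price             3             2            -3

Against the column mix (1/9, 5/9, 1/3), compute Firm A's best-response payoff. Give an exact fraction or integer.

low price: (1)·(1/9) + (-1)·(5/9) + (1)·(1/3) = -1/9.
medium price: (1)·(1/9) + (0)·(5/9) + (-1)·(1/3) = -2/9.
high price: (3)·(1/9) + (2)·(5/9) + (-3)·(1/3) = 4/9.
The best pure response is high price with expected payoff 4/9.

4/9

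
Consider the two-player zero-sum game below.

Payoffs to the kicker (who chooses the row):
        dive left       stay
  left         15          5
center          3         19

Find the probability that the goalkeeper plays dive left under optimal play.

Row minima are 5 and 3, so the kicker's maximin is 5; column maxima are 15 and 19, so the goalkeeper's minimax is 15. These differ, so the equilibrium is in mixed strategies.
Let the goalkeeper play dive left with probability q. The kicker is indifferent when 15q + 5(1−q) = 3q + 19(1−q), giving q = 7/13.

7/13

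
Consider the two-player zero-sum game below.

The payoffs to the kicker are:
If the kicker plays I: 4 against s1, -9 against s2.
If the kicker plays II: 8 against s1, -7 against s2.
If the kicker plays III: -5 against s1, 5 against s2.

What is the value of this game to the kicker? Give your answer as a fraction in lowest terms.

Row I is strictly dominated by row II, so the kicker never plays it.
The remaining 2×2 game on (II, III) × (s1, s2) has no saddle point. Let the kicker play II with probability p; indifference gives 8p − 5(1−p) = −7p + 5(1−p), so p = 2/5.
Similarly the goalkeeper's optimal q on s1 is 12/25, and the value is 8·(12/25) + (-7)·(13/25) = 1/5.

1/5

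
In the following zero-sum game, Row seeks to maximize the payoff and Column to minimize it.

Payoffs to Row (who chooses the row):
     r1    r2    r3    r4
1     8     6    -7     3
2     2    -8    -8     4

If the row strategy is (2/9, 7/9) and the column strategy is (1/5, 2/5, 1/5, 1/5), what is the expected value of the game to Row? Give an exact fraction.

-94/45

Against (1/5, 2/5, 1/5, 1/5), each row's expected payoff is 1: 16/5; 2: -18/5.
Taking the (2/9, 7/9)-weighted average: (2/9)·(16/5) + (7/9)·(-18/5) = -94/45.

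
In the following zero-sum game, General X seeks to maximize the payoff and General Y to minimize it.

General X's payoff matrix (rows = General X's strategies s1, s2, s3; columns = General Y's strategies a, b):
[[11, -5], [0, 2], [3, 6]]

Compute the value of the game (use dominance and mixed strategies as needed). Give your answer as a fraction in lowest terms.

Row s2 is strictly dominated by row s3, so General X never plays it.
The remaining 2×2 game on (s1, s3) × (a, b) has no saddle point. Let General X play s1 with probability p; indifference gives 11p + 3(1−p) = −5p + 6(1−p), so p = 3/19.
Similarly General Y's optimal q on a is 11/19, and the value is 11·(11/19) + (-5)·(8/19) = 81/19.

81/19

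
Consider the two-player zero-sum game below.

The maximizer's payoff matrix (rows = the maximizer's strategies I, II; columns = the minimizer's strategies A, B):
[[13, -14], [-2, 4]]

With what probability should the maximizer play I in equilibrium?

2/11

Row minima are -14 and -2, so the maximizer's maximin is -2; column maxima are 13 and 4, so the minimizer's minimax is 4. These differ, so the equilibrium is in mixed strategies.
Let the maximizer play I with probability p. The minimizer is indifferent when 13p − 2(1−p) = −14p + 4(1−p), giving p = 2/11.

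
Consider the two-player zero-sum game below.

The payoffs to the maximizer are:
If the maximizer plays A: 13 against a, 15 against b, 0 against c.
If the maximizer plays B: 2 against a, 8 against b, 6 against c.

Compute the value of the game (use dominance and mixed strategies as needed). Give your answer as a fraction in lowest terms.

Column b is strictly dominated by a for the minimizer (it gives the maximizer more in every row).
The remaining 2×2 game on (A, B) × (a, c) has no saddle point. Let the maximizer play A with probability p; indifference gives 13p + 2(1−p) = 6(1−p), so p = 4/17.
Similarly the minimizer's optimal q on a is 6/17, and the value is 13·(6/17) + (0)·(11/17) = 78/17.

78/17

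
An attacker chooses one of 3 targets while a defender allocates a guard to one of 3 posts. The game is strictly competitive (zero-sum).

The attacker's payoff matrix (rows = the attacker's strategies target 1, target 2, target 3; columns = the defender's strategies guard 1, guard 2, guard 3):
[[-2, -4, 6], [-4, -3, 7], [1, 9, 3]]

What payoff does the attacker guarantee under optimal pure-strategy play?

1

Row minima: -4, -4, 1 → the attacker's maximin is 1.
Column maxima: 1, 9, 7 → the defender's minimax is 1.
They coincide at (target 3, guard 1), so the value is 1.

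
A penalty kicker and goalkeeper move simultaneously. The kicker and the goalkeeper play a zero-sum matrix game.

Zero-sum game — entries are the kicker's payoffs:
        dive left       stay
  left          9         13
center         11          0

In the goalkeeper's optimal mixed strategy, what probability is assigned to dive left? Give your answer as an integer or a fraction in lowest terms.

Row minima are 9 and 0, so the kicker's maximin is 9; column maxima are 11 and 13, so the goalkeeper's minimax is 11. These differ, so the equilibrium is in mixed strategies.
Let the goalkeeper play dive left with probability q. The kicker is indifferent when 9q + 13(1−q) = 11q, giving q = 13/15.

13/15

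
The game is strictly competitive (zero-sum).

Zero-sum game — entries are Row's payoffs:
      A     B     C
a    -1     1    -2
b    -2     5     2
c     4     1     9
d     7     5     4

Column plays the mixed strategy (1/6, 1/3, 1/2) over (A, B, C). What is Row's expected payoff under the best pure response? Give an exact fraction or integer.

11/2

a: (-1)·(1/6) + (1)·(1/3) + (-2)·(1/2) = -5/6.
b: (-2)·(1/6) + (5)·(1/3) + (2)·(1/2) = 7/3.
c: (4)·(1/6) + (1)·(1/3) + (9)·(1/2) = 11/2.
d: (7)·(1/6) + (5)·(1/3) + (4)·(1/2) = 29/6.
The best pure response is c with expected payoff 11/2.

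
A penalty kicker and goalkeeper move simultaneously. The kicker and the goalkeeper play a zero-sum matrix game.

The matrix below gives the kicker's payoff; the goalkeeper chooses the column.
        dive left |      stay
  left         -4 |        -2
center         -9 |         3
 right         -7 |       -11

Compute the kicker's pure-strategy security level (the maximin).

-4

The worst-case payoff for each row is left: -4, center: -9, right: -11.
The best of these is -4.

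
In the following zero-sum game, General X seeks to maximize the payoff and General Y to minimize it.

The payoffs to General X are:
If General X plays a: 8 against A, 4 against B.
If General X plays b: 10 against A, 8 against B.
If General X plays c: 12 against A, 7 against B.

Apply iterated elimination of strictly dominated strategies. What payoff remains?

Column A is strictly dominated by B for General Y (4<8, 8<10, 7<12); eliminate A.
Row a is strictly dominated by row b (8>4); eliminate a.
Row c is strictly dominated by row b (8>7); eliminate c.
Only (b, B) remains, with payoff 8.

8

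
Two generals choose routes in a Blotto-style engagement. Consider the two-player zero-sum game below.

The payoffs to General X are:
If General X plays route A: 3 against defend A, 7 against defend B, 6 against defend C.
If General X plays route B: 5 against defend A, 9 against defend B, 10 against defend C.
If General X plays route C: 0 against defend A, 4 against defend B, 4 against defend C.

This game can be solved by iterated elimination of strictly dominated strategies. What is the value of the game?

Column defend B is strictly dominated by defend A for General Y (3<7, 5<9, 0<4); eliminate defend B.
Column defend C is strictly dominated by defend A for General Y (3<6, 5<10, 0<4); eliminate defend C.
Row route C is strictly dominated by row route A (3>0); eliminate route C.
Row route A is strictly dominated by row route B (5>3); eliminate route A.
Only (route B, defend A) remains, with payoff 5.

5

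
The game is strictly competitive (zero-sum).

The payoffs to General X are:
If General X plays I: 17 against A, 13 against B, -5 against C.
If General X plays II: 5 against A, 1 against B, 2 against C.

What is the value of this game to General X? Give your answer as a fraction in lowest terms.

31/19

Column A is strictly dominated by B for General Y (it gives General X more in every row).
The remaining 2×2 game on (I, II) × (B, C) has no saddle point. Let General X play I with probability p; indifference gives 13p + (1−p) = −5p + 2(1−p), so p = 1/19.
Similarly General Y's optimal q on B is 7/19, and the value is 13·(7/19) + (-5)·(12/19) = 31/19.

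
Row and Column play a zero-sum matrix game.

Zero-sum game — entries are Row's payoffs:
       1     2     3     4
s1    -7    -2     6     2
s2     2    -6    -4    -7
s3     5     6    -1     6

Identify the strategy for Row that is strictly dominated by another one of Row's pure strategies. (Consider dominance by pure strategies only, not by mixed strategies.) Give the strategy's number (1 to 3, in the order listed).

2

Compare s2 with s3: 5 > 2, 6 > -6, -1 > -4, 6 > -7.
So s3 strictly dominates s2 for Row; s2 is strictly dominated.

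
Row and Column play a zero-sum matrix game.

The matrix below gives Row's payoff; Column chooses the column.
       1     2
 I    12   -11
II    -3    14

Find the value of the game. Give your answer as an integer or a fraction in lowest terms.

Row minima are -11 and -3, so Row's maximin is -3; column maxima are 12 and 14, so Column's minimax is 12. These differ, so the equilibrium is in mixed strategies.
Let Row play I with probability p. Column is indifferent when 12p − 3(1−p) = −11p + 14(1−p), giving p = 17/40.
Let Column play 1 with probability q. Row is indifferent when 12q − 11(1−q) = −3q + 14(1−q), giving q = 5/8.
The value is 12·(5/8) + (-11)·(3/8) = 27/8.

27/8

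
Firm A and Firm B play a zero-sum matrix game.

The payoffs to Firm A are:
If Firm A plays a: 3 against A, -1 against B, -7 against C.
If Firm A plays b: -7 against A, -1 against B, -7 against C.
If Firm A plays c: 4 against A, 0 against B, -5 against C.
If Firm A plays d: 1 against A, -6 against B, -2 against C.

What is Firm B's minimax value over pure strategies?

-2

The worst case (largest entry) in each column is A: 4, B: 0, C: -2.
The best (smallest) of these is -2.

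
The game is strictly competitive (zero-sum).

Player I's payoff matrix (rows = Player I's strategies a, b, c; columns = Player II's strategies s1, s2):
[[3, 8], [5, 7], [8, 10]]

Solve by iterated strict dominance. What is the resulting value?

8

Row a is strictly dominated by row c (8>3, 10>8); eliminate a.
Column s2 is strictly dominated by s1 for Player II (5<7, 8<10); eliminate s2.
Row b is strictly dominated by row c (8>5); eliminate b.
Only (c, s1) remains, with payoff 8.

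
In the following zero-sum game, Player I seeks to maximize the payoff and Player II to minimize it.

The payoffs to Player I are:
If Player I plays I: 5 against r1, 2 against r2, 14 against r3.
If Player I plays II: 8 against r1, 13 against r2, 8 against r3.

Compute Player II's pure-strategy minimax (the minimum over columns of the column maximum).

8

The worst case (largest entry) in each column is r1: 8, r2: 13, r3: 14.
The best (smallest) of these is 8.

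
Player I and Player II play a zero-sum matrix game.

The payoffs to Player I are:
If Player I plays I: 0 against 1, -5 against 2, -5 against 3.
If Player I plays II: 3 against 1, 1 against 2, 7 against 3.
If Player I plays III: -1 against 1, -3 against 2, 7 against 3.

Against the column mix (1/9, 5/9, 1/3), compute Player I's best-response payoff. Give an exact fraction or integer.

I: (0)·(1/9) + (-5)·(5/9) + (-5)·(1/3) = -40/9.
II: (3)·(1/9) + (1)·(5/9) + (7)·(1/3) = 29/9.
III: (-1)·(1/9) + (-3)·(5/9) + (7)·(1/3) = 5/9.
The best pure response is II with expected payoff 29/9.

29/9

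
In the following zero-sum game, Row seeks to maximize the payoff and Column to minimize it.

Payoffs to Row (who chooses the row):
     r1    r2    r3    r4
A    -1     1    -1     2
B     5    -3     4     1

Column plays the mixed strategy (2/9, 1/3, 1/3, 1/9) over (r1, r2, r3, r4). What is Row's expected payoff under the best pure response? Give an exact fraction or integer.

14/9

A: (-1)·(2/9) + (1)·(1/3) + (-1)·(1/3) + (2)·(1/9) = 0.
B: (5)·(2/9) + (-3)·(1/3) + (4)·(1/3) + (1)·(1/9) = 14/9.
The best pure response is B with expected payoff 14/9.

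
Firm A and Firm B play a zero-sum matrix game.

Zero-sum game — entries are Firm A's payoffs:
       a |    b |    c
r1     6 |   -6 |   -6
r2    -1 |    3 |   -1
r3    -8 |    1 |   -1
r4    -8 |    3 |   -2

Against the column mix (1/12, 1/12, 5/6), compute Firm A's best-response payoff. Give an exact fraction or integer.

r1: (6)·(1/12) + (-6)·(1/12) + (-6)·(5/6) = -5.
r2: (-1)·(1/12) + (3)·(1/12) + (-1)·(5/6) = -2/3.
r3: (-8)·(1/12) + (1)·(1/12) + (-1)·(5/6) = -17/12.
r4: (-8)·(1/12) + (3)·(1/12) + (-2)·(5/6) = -25/12.
The best pure response is r2 with expected payoff -2/3.

-2/3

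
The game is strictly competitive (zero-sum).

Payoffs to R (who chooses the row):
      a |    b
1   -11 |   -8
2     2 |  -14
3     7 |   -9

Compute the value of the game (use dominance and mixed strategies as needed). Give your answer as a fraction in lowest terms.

-155/19

Row 2 is strictly dominated by row 3, so R never plays it.
The remaining 2×2 game on (1, 3) × (a, b) has no saddle point. Let R play 1 with probability p; indifference gives −11p + 7(1−p) = −8p − 9(1−p), so p = 16/19.
Similarly C's optimal q on a is 1/19, and the value is -11·(1/19) + (-8)·(18/19) = -155/19.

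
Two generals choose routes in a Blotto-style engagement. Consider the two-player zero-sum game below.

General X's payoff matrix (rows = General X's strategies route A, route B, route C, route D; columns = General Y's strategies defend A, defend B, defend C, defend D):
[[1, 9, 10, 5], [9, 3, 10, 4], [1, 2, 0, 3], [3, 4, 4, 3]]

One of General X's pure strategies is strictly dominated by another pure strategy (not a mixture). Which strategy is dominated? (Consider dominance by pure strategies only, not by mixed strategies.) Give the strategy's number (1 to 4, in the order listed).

3

Compare route C with route B: 9 > 1, 3 > 2, 10 > 0, 4 > 3.
So route B strictly dominates route C for General X; route C is strictly dominated.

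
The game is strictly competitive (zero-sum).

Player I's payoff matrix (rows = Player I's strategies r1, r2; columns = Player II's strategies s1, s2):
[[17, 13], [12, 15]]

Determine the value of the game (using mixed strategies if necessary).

Row minima are 13 and 12, so Player I's maximin is 13; column maxima are 17 and 15, so Player II's minimax is 15. These differ, so the equilibrium is in mixed strategies.
Let Player I play r1 with probability p. Player II is indifferent when 17p + 12(1−p) = 13p + 15(1−p), giving p = 3/7.
Let Player II play s1 with probability q. Player I is indifferent when 17q + 13(1−q) = 12q + 15(1−q), giving q = 2/7.
The value is 17·(2/7) + (13)·(5/7) = 99/7.

99/7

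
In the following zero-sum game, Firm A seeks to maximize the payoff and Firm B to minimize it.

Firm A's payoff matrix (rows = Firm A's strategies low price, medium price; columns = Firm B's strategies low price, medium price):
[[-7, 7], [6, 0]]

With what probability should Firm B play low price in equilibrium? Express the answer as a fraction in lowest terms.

7/20

Row minima are -7 and 0, so Firm A's maximin is 0; column maxima are 6 and 7, so Firm B's minimax is 6. These differ, so the equilibrium is in mixed strategies.
Let Firm B play low price with probability q. Firm A is indifferent when −7q + 7(1−q) = 6q, giving q = 7/20.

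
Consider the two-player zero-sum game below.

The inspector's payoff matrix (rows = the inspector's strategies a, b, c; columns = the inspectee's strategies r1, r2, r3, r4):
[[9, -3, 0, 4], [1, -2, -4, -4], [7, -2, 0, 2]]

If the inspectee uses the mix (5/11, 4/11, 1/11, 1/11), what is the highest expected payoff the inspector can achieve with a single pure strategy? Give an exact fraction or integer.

a: (9)·(5/11) + (-3)·(4/11) + (0)·(1/11) + (4)·(1/11) = 37/11.
b: (1)·(5/11) + (-2)·(4/11) + (-4)·(1/11) + (-4)·(1/11) = -1.
c: (7)·(5/11) + (-2)·(4/11) + (0)·(1/11) + (2)·(1/11) = 29/11.
The best pure response is a with expected payoff 37/11.

37/11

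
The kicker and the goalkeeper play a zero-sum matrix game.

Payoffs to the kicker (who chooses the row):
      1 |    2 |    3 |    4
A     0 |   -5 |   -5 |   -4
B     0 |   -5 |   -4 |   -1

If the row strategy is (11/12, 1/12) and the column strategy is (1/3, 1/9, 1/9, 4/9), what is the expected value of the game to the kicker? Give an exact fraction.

Against (1/3, 1/9, 1/9, 4/9), each row's expected payoff is A: -26/9; B: -13/9.
Taking the (11/12, 1/12)-weighted average: (11/12)·(-26/9) + (1/12)·(-13/9) = -299/108.

-299/108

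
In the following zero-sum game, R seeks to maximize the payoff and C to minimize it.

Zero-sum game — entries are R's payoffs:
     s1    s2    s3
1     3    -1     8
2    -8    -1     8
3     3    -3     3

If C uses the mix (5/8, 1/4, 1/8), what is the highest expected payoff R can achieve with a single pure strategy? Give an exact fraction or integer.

1: (3)·(5/8) + (-1)·(1/4) + (8)·(1/8) = 21/8.
2: (-8)·(5/8) + (-1)·(1/4) + (8)·(1/8) = -17/4.
3: (3)·(5/8) + (-3)·(1/4) + (3)·(1/8) = 3/2.
The best pure response is 1 with expected payoff 21/8.

21/8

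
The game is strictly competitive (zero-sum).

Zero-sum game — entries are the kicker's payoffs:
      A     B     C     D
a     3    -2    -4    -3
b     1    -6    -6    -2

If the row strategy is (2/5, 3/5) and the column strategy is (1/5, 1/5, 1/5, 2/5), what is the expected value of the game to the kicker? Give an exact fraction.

-63/25

Against (1/5, 1/5, 1/5, 2/5), each row's expected payoff is a: -9/5; b: -3.
Taking the (2/5, 3/5)-weighted average: (2/5)·(-9/5) + (3/5)·(-3) = -63/25.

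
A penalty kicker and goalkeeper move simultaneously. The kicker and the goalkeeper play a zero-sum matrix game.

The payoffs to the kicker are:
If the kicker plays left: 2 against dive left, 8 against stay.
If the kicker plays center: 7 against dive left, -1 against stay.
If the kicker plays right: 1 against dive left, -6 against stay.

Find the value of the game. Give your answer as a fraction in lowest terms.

29/7

Row right is strictly dominated by row center, so the kicker never plays it.
The remaining 2×2 game on (left, center) × (dive left, stay) has no saddle point. Let the kicker play left with probability p; indifference gives 2p + 7(1−p) = 8p − (1−p), so p = 4/7.
Similarly the goalkeeper's optimal q on dive left is 9/14, and the value is 2·(9/14) + (8)·(5/14) = 29/7.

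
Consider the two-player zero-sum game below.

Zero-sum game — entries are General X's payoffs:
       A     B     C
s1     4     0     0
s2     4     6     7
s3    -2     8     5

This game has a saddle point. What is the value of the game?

Row minima: 0, 4, -2 → General X's maximin is 4.
Column maxima: 4, 8, 7 → General Y's minimax is 4.
They coincide at (s2, A), so the value is 4.

4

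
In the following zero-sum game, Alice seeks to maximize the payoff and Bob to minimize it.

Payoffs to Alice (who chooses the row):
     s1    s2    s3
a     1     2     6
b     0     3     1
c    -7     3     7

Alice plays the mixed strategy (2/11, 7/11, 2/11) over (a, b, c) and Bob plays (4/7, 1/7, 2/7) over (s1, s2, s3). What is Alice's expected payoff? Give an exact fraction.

7/11

Against (4/7, 1/7, 2/7), each row's expected payoff is a: 18/7; b: 5/7; c: -11/7.
Taking the (2/11, 7/11, 2/11)-weighted average: (2/11)·(18/7) + (7/11)·(5/7) + (2/11)·(-11/7) = 7/11.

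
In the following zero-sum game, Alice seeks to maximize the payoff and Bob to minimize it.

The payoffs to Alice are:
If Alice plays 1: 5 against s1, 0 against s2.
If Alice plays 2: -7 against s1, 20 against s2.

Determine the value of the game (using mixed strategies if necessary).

25/8

Row minima are 0 and -7, so Alice's maximin is 0; column maxima are 5 and 20, so Bob's minimax is 5. These differ, so the equilibrium is in mixed strategies.
Let Alice play 1 with probability p. Bob is indifferent when 5p − 7(1−p) = 20(1−p), giving p = 27/32.
Let Bob play s1 with probability q. Alice is indifferent when 5q = −7q + 20(1−q), giving q = 5/8.
The value is 5·(5/8) + (0)·(3/8) = 25/8.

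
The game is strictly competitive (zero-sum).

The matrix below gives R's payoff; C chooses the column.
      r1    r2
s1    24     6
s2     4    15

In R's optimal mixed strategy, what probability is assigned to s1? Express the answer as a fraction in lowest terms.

Row minima are 6 and 4, so R's maximin is 6; column maxima are 24 and 15, so C's minimax is 15. These differ, so the equilibrium is in mixed strategies.
Let R play s1 with probability p. C is indifferent when 24p + 4(1−p) = 6p + 15(1−p), giving p = 11/29.

11/29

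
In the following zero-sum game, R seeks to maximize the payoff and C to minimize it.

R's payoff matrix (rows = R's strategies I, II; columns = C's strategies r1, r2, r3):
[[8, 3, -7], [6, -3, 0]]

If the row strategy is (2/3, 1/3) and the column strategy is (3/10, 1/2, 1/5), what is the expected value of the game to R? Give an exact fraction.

Against (3/10, 1/2, 1/5), each row's expected payoff is I: 5/2; II: 3/10.
Taking the (2/3, 1/3)-weighted average: (2/3)·(5/2) + (1/3)·(3/10) = 53/30.

53/30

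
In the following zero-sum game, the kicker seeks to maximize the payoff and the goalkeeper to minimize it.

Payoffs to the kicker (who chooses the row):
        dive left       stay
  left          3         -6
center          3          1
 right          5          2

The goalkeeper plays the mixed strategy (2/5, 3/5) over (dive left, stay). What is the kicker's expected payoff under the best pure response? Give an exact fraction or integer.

left: (3)·(2/5) + (-6)·(3/5) = -12/5.
center: (3)·(2/5) + (1)·(3/5) = 9/5.
right: (5)·(2/5) + (2)·(3/5) = 16/5.
The best pure response is right with expected payoff 16/5.

16/5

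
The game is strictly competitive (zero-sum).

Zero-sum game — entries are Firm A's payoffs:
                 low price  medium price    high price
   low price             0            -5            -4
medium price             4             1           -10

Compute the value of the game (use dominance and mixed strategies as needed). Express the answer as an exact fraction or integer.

Column low price is strictly dominated by medium price for Firm B (it gives Firm A more in every row).
The remaining 2×2 game on (low price, medium price) × (medium price, high price) has no saddle point. Let Firm A play low price with probability p; indifference gives −5p + (1−p) = −4p − 10(1−p), so p = 11/12.
Similarly Firm B's optimal q on medium price is 1/2, and the value is -5·(1/2) + (-4)·(1/2) = -9/2.

-9/2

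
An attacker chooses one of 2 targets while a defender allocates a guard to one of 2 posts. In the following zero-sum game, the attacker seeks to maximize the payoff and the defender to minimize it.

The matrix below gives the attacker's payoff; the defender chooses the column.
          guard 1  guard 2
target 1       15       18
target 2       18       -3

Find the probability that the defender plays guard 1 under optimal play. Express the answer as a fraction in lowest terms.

7/8

Row minima are 15 and -3, so the attacker's maximin is 15; column maxima are 18 and 18, so the defender's minimax is 18. These differ, so the equilibrium is in mixed strategies.
Let the defender play guard 1 with probability q. The attacker is indifferent when 15q + 18(1−q) = 18q − 3(1−q), giving q = 7/8.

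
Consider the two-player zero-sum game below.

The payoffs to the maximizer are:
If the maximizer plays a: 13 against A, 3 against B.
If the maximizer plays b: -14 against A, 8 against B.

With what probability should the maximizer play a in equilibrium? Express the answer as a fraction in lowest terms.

11/16

Row minima are 3 and -14, so the maximizer's maximin is 3; column maxima are 13 and 8, so the minimizer's minimax is 8. These differ, so the equilibrium is in mixed strategies.
Let the maximizer play a with probability p. The minimizer is indifferent when 13p − 14(1−p) = 3p + 8(1−p), giving p = 11/16.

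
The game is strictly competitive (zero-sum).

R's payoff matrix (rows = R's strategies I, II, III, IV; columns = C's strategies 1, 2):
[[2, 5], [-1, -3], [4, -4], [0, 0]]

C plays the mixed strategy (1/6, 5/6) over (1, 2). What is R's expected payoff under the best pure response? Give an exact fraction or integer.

9/2

I: (2)·(1/6) + (5)·(5/6) = 9/2.
II: (-1)·(1/6) + (-3)·(5/6) = -8/3.
III: (4)·(1/6) + (-4)·(5/6) = -8/3.
IV: (0)·(1/6) + (0)·(5/6) = 0.
The best pure response is I with expected payoff 9/2.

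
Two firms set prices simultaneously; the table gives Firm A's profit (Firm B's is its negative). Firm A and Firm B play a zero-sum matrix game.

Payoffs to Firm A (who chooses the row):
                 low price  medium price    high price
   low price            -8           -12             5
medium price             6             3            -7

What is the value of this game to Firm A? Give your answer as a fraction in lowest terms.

-23/9

Column low price is strictly dominated by medium price for Firm B (it gives Firm A more in every row).
The remaining 2×2 game on (low price, medium price) × (medium price, high price) has no saddle point. Let Firm A play low price with probability p; indifference gives −12p + 3(1−p) = 5p − 7(1−p), so p = 10/27.
Similarly Firm B's optimal q on medium price is 4/9, and the value is -12·(4/9) + (5)·(5/9) = -23/9.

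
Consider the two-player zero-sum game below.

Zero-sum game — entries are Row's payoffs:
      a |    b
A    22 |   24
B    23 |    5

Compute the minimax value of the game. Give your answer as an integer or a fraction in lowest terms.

Row minima are 22 and 5, so Row's maximin is 22; column maxima are 23 and 24, so Column's minimax is 23. These differ, so the equilibrium is in mixed strategies.
Let Row play A with probability p. Column is indifferent when 22p + 23(1−p) = 24p + 5(1−p), giving p = 9/10.
Let Column play a with probability q. Row is indifferent when 22q + 24(1−q) = 23q + 5(1−q), giving q = 19/20.
The value is 22·(19/20) + (24)·(1/20) = 221/10.

221/10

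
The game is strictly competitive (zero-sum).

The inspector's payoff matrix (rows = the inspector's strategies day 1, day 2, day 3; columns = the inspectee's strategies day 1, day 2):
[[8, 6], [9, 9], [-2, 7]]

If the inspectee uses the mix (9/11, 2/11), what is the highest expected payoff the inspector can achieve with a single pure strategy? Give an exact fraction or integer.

9

day 1: (8)·(9/11) + (6)·(2/11) = 84/11.
day 2: (9)·(9/11) + (9)·(2/11) = 9.
day 3: (-2)·(9/11) + (7)·(2/11) = -4/11.
The best pure response is day 2 with expected payoff 9.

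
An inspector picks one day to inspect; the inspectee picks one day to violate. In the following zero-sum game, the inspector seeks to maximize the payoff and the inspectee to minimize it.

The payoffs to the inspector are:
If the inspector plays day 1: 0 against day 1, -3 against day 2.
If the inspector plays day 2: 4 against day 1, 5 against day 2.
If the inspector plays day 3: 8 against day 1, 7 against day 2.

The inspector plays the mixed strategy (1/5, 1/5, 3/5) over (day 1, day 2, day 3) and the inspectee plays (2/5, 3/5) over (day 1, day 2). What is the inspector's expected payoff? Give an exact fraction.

5

Against (2/5, 3/5), each row's expected payoff is day 1: -9/5; day 2: 23/5; day 3: 37/5.
Taking the (1/5, 1/5, 3/5)-weighted average: (1/5)·(-9/5) + (1/5)·(23/5) + (3/5)·(37/5) = 5.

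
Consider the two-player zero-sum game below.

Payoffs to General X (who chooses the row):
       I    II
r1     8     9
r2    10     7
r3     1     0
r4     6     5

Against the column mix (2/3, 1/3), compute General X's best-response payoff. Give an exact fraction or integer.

9

r1: (8)·(2/3) + (9)·(1/3) = 25/3.
r2: (10)·(2/3) + (7)·(1/3) = 9.
r3: (1)·(2/3) + (0)·(1/3) = 2/3.
r4: (6)·(2/3) + (5)·(1/3) = 17/3.
The best pure response is r2 with expected payoff 9.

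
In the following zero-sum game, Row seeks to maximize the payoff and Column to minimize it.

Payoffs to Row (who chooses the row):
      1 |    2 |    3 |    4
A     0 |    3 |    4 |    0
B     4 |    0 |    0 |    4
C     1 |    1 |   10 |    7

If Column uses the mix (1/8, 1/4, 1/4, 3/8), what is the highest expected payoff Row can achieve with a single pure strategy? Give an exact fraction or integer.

11/2

A: (0)·(1/8) + (3)·(1/4) + (4)·(1/4) + (0)·(3/8) = 7/4.
B: (4)·(1/8) + (0)·(1/4) + (0)·(1/4) + (4)·(3/8) = 2.
C: (1)·(1/8) + (1)·(1/4) + (10)·(1/4) + (7)·(3/8) = 11/2.
The best pure response is C with expected payoff 11/2.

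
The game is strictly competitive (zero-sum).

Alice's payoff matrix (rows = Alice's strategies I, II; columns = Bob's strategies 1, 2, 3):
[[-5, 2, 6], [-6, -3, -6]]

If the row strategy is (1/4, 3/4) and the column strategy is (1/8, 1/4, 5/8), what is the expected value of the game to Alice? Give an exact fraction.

Against (1/8, 1/4, 5/8), each row's expected payoff is I: 29/8; II: -21/4.
Taking the (1/4, 3/4)-weighted average: (1/4)·(29/8) + (3/4)·(-21/4) = -97/32.

-97/32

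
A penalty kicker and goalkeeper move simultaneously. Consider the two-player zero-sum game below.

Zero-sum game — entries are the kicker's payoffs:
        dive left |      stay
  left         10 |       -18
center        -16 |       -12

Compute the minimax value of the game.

-51/4

Row minima are -18 and -16, so the kicker's maximin is -16; column maxima are 10 and -12, so the goalkeeper's minimax is -12. These differ, so the equilibrium is in mixed strategies.
Let the kicker play left with probability p. The goalkeeper is indifferent when 10p − 16(1−p) = −18p − 12(1−p), giving p = 1/8.
Let the goalkeeper play dive left with probability q. The kicker is indifferent when 10q − 18(1−q) = −16q − 12(1−q), giving q = 3/16.
The value is 10·(3/16) + (-18)·(13/16) = -51/4.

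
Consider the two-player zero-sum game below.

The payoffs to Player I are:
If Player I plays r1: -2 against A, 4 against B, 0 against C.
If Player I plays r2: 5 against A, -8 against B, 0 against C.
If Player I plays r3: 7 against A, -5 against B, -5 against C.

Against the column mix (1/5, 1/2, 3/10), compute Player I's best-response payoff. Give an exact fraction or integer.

r1: (-2)·(1/5) + (4)·(1/2) + (0)·(3/10) = 8/5.
r2: (5)·(1/5) + (-8)·(1/2) + (0)·(3/10) = -3.
r3: (7)·(1/5) + (-5)·(1/2) + (-5)·(3/10) = -13/5.
The best pure response is r1 with expected payoff 8/5.

8/5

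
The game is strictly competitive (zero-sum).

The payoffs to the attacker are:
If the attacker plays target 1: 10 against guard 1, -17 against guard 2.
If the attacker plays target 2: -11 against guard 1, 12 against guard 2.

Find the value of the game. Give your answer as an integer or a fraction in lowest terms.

-67/50

Row minima are -17 and -11, so the attacker's maximin is -11; column maxima are 10 and 12, so the defender's minimax is 10. These differ, so the equilibrium is in mixed strategies.
Let the attacker play target 1 with probability p. The defender is indifferent when 10p − 11(1−p) = −17p + 12(1−p), giving p = 23/50.
Let the defender play guard 1 with probability q. The attacker is indifferent when 10q − 17(1−q) = −11q + 12(1−q), giving q = 29/50.
The value is 10·(29/50) + (-17)·(21/50) = -67/50.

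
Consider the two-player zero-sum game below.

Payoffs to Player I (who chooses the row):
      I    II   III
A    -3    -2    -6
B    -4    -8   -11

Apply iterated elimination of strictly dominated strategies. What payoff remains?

-6

Row B is strictly dominated by row A (-3>-4, -2>-8, -6>-11); eliminate B.
Column II is strictly dominated by I for Player II (-3<-2); eliminate II.
Column I is strictly dominated by III for Player II (-6<-3); eliminate I.
Only (A, III) remains, with payoff -6.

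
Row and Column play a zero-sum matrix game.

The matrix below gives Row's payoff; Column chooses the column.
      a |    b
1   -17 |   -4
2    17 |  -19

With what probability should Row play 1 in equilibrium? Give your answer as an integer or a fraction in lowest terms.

36/49

Row minima are -17 and -19, so Row's maximin is -17; column maxima are 17 and -4, so Column's minimax is -4. These differ, so the equilibrium is in mixed strategies.
Let Row play 1 with probability p. Column is indifferent when −17p + 17(1−p) = −4p − 19(1−p), giving p = 36/49.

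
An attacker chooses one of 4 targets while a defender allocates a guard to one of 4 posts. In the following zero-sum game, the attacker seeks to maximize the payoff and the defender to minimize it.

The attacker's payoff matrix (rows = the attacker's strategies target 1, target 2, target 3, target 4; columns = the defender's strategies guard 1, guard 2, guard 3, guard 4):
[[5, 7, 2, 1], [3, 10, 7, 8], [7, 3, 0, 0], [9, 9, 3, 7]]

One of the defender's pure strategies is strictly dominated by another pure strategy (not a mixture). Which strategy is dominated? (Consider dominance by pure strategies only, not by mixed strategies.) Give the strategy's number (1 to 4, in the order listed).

The defender prefers columns that give the attacker less. Compare guard 2 with guard 3: 2 < 7, 7 < 10, 0 < 3, 3 < 9.
So guard 3 strictly dominates guard 2 for the defender; guard 2 is strictly dominated.

2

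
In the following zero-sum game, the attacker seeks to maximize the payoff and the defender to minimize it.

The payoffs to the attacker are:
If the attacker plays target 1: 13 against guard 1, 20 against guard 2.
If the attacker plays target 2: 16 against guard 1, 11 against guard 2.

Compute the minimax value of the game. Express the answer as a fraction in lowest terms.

59/4

Row minima are 13 and 11, so the attacker's maximin is 13; column maxima are 16 and 20, so the defender's minimax is 16. These differ, so the equilibrium is in mixed strategies.
Let the attacker play target 1 with probability p. The defender is indifferent when 13p + 16(1−p) = 20p + 11(1−p), giving p = 5/12.
Let the defender play guard 1 with probability q. The attacker is indifferent when 13q + 20(1−q) = 16q + 11(1−q), giving q = 3/4.
The value is 13·(3/4) + (20)·(1/4) = 59/4.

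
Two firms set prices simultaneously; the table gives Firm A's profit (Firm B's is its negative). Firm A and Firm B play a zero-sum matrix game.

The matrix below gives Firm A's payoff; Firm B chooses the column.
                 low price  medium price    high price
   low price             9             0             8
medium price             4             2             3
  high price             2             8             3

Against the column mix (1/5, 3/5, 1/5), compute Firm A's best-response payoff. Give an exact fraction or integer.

low price: (9)·(1/5) + (0)·(3/5) + (8)·(1/5) = 17/5.
medium price: (4)·(1/5) + (2)·(3/5) + (3)·(1/5) = 13/5.
high price: (2)·(1/5) + (8)·(3/5) + (3)·(1/5) = 29/5.
The best pure response is high price with expected payoff 29/5.

29/5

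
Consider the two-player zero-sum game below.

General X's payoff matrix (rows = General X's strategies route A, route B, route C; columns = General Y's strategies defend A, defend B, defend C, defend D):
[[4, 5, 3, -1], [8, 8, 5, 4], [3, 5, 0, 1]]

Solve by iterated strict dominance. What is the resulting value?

4

Column defend B is strictly dominated by defend C for General Y (3<5, 5<8, 0<5); eliminate defend B.
Row route A is strictly dominated by row route B (8>4, 5>3, 4>-1); eliminate route A.
Column defend A is strictly dominated by defend C for General Y (5<8, 0<3); eliminate defend A.
Row route C is strictly dominated by row route B (5>0, 4>1); eliminate route C.
Column defend C is strictly dominated by defend D for General Y (4<5); eliminate defend C.
Only (route B, defend D) remains, with payoff 4.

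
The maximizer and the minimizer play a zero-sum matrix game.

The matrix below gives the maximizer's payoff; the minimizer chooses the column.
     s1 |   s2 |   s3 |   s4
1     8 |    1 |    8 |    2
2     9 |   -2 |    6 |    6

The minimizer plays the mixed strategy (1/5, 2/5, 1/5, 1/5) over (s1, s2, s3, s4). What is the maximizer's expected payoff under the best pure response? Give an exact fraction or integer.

1: (8)·(1/5) + (1)·(2/5) + (8)·(1/5) + (2)·(1/5) = 4.
2: (9)·(1/5) + (-2)·(2/5) + (6)·(1/5) + (6)·(1/5) = 17/5.
The best pure response is 1 with expected payoff 4.

4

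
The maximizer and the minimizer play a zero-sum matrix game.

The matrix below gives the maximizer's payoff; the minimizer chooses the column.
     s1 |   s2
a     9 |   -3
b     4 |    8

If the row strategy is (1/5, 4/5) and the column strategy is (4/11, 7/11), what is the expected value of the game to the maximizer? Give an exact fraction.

303/55

Against (4/11, 7/11), each row's expected payoff is a: 15/11; b: 72/11.
Taking the (1/5, 4/5)-weighted average: (1/5)·(15/11) + (4/5)·(72/11) = 303/55.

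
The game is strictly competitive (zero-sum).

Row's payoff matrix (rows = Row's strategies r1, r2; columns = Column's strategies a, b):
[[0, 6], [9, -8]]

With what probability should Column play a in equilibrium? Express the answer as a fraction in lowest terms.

Row minima are 0 and -8, so Row's maximin is 0; column maxima are 9 and 6, so Column's minimax is 6. These differ, so the equilibrium is in mixed strategies.
Let Column play a with probability q. Row is indifferent when 6(1−q) = 9q − 8(1−q), giving q = 14/23.

14/23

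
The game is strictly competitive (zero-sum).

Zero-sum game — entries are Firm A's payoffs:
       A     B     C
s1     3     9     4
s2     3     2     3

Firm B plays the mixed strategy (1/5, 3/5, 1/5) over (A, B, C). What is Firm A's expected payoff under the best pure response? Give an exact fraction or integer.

34/5

s1: (3)·(1/5) + (9)·(3/5) + (4)·(1/5) = 34/5.
s2: (3)·(1/5) + (2)·(3/5) + (3)·(1/5) = 12/5.
The best pure response is s1 with expected payoff 34/5.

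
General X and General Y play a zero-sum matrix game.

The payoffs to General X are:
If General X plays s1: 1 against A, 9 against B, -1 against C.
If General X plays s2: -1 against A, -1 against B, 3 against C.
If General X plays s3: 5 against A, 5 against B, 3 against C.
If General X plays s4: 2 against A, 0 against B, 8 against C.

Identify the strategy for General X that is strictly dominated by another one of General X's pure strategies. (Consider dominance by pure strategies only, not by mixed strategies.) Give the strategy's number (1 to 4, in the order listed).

Compare s2 with s4: 2 > -1, 0 > -1, 8 > 3.
So s4 strictly dominates s2 for General X; s2 is strictly dominated.

2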